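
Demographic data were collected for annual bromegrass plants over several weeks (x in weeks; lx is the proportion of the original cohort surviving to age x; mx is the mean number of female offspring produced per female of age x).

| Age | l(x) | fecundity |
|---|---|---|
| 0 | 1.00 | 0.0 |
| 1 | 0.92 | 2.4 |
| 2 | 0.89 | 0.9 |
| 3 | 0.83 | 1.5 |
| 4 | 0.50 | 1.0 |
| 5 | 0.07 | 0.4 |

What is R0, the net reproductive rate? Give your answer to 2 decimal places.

lx·mx by age: 0, 2.208, 0.801, 1.245, 0.5, 0.028
R0 = Σ lx·mx = 4.782 → 4.78

4.78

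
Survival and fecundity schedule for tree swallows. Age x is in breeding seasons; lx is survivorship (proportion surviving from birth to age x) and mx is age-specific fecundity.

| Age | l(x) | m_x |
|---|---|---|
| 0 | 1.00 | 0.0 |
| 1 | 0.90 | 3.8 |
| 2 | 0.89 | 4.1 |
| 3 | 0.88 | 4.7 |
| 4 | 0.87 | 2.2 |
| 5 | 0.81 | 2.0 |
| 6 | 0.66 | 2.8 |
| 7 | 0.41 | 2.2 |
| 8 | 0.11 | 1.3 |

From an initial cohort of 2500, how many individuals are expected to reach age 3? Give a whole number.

2200

Expected survivors = N0 · l_3 = 2500 × 0.88 = 2200 → 2200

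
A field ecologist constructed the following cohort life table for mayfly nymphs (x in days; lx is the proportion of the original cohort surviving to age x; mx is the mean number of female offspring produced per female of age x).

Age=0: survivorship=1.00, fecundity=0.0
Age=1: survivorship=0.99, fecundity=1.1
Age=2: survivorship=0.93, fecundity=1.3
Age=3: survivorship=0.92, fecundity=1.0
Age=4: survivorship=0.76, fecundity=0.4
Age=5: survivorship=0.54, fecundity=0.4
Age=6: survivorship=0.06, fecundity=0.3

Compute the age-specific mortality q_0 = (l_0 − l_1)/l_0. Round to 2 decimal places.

q_0 = (l_0 − l_1) / l_0 = (1 − 0.99) / 1
     = 0.01 / 1 = 0.01 → 0.01

0.01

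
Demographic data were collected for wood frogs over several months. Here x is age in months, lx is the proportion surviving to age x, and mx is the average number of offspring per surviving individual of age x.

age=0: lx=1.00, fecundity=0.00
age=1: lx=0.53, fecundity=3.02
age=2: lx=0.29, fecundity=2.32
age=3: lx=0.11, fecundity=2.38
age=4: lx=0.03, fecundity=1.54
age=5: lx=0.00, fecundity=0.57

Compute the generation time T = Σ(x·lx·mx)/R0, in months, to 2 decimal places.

lx·mx: 0, 1.6006, 0.6728, 0.2618, 0.0462, 0 → R0 = 2.5814
x·lx·mx: 0, 1.6006, 1.3456, 0.7854, 0.1848, 0 → Σ = 3.9164
T = 3.9164 / 2.5814 = 1.517161… → 1.52

1.52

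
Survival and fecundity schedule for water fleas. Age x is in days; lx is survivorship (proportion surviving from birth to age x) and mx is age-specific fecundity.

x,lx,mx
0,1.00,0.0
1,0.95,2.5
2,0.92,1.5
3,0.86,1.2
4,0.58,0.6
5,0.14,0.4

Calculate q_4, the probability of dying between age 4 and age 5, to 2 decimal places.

0.76

q_4 = (l_4 − l_5) / l_4 = (0.58 − 0.14) / 0.58
     = 0.44 / 0.58 = 0.758621… → 0.76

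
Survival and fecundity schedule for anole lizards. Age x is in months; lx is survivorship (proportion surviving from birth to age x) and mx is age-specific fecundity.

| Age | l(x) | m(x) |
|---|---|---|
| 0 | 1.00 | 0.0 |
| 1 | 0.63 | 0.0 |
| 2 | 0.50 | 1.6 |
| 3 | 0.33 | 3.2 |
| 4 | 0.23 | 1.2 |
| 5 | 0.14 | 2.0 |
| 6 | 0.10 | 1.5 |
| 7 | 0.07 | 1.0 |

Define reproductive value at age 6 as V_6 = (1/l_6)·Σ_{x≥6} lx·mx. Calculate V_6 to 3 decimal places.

lx·mx for x ≥ 6: 0.15, 0.07 → sum = 0.22
V_6 = 0.22 / l_6 = 0.22 / 0.1 = 2.2 → 2.200

2.200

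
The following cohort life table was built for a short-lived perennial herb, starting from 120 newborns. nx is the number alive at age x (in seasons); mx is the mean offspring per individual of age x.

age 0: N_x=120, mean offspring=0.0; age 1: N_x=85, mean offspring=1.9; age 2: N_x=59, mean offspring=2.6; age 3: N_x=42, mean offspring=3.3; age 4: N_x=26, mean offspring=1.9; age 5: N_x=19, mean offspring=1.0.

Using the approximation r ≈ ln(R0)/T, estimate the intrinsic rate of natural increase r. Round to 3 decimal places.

0.652

lx = nx/n0 = nx/120: 1, 0.70833…, 0.49167…, 0.35, 0.21667…, 0.15833…
R0 = Σ lx·mx = 0 + 1.34583… + 1.27833… + 1.155 + 0.41167… + 0.15833… = 4.349167…
Σ x·lx·mx = 9.805833…; T = 9.805833…/4.349167… = 2.25465…
r ≈ ln(R0)/T = ln(4.349167…)/2.25465… = 0.65198… → 0.652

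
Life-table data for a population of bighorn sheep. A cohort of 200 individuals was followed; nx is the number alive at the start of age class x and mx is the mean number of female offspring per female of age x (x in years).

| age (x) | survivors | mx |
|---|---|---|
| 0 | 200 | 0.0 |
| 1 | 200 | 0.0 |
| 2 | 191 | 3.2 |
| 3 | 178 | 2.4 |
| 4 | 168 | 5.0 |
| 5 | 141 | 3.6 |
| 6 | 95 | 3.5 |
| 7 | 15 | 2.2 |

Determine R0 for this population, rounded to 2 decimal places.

13.76

lx = nx/n0 = nx/200: 1, 1, 0.955, 0.89, 0.84, 0.705, 0.475, 0.075
lx·mx by age: 0, 0, 3.056, 2.136, 4.2, 2.538, 1.6625, 0.165
R0 = Σ lx·mx = 13.7575 → 13.76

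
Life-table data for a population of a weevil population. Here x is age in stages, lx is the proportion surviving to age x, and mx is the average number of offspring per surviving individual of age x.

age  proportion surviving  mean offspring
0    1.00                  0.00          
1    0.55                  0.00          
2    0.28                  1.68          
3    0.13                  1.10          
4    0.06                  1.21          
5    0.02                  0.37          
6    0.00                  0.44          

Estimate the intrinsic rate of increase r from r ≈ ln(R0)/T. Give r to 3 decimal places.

R0 = Σ lx·mx = 0 + 0 + 0.4704 + 0.143 + 0.0726 + 0.0074 + 0 = 0.6934
Σ x·lx·mx = 1.6972; T = 1.6972/0.6934 = 2.44765…
r ≈ ln(R0)/T = ln(0.6934)/2.44765… = -0.14959… → -0.150

-0.150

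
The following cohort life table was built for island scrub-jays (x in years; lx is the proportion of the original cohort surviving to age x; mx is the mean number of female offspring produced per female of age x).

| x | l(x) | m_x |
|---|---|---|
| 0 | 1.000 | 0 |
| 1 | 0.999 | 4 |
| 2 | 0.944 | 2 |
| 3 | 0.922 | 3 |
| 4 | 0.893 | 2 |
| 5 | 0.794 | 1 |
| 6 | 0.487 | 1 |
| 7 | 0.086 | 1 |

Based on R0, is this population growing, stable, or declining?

growing

R0 = Σ lx·mx = 0 + 3.996 + 1.888 + 2.766 + 1.786 + 0.794 + 0.487 + 0.086 = 11.803
R0 > 1, so the population is growing.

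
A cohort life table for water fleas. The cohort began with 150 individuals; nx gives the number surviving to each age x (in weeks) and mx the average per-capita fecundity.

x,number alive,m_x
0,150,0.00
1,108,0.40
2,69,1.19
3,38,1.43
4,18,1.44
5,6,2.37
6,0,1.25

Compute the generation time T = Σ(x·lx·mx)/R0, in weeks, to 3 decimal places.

lx = nx/n0 = nx/150: 1, 0.72, 0.46, 0.25333…, 0.12, 0.04, 0
lx·mx: 0, 0.288, 0.5474, 0.362267…, 0.1728, 0.0948, 0 → R0 = 1.465267…
x·lx·mx: 0, 0.288, 1.0948, 1.0868…, 0.6912, 0.474, 0 → Σ = 3.6348…
T = 3.6348… / 1.465267… = 2.480641… → 2.481

2.481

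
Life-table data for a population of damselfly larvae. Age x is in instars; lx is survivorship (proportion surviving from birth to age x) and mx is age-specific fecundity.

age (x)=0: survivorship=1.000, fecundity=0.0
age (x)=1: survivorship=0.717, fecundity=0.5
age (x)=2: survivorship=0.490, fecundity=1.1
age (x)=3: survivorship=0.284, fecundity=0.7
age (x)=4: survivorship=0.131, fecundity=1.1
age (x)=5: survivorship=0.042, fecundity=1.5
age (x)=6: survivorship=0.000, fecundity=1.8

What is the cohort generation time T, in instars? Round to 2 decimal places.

lx·mx: 0, 0.3585, 0.539, 0.1988, 0.1441, 0.063, 0 → R0 = 1.3034
x·lx·mx: 0, 0.3585, 1.078, 0.5964, 0.5764, 0.315, 0 → Σ = 2.9243
T = 2.9243 / 1.3034 = 2.243594… → 2.24

2.24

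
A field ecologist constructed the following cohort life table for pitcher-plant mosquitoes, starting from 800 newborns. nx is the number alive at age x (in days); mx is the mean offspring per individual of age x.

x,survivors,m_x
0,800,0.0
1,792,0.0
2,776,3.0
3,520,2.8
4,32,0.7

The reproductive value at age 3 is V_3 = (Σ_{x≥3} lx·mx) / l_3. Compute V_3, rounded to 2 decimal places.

lx = nx/n0 = nx/800: 1, 0.99, 0.97, 0.65, 0.04
lx·mx for x ≥ 3: 1.82, 0.028 → sum = 1.848
V_3 = 1.848 / l_3 = 1.848 / 0.65 = 2.843077… → 2.84

2.84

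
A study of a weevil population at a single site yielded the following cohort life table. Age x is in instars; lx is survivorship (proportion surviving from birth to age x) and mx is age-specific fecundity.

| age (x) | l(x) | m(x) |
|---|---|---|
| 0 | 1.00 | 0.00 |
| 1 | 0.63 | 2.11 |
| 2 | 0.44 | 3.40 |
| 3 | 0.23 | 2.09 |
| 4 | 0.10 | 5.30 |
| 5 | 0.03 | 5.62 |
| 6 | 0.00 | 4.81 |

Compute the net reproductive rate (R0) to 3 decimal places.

4.005

lx·mx by age: 0, 1.3293, 1.496, 0.4807, 0.53, 0.1686, 0
R0 = Σ lx·mx = 4.0046 → 4.005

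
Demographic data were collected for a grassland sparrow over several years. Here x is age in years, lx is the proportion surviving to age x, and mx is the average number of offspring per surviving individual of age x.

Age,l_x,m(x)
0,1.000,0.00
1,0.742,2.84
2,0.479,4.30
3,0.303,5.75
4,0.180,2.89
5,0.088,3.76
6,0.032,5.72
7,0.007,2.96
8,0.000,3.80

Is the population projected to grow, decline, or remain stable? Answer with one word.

growing

R0 = Σ lx·mx = 0 + 2.10728 + 2.0597 + 1.74225 + 0.5202 + 0.33088 + 0.18304 + 0.02072 + 0 = 6.96407
R0 > 1, so the population is growing.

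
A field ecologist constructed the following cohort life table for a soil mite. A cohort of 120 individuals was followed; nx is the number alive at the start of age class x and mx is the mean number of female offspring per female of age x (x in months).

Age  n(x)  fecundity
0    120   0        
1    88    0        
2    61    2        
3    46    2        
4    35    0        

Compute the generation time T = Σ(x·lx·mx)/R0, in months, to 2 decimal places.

2.43

lx = nx/n0 = nx/120: 1, 0.73333…, 0.50833…, 0.38333…, 0.29167…
lx·mx: 0, 0, 1.016667…, 0.766667…, 0 → R0 = 1.783333…
x·lx·mx: 0, 0, 2.033333…, 2.3…, 0 → Σ = 4.333333…
T = 4.333333… / 1.783333… = 2.429907… → 2.43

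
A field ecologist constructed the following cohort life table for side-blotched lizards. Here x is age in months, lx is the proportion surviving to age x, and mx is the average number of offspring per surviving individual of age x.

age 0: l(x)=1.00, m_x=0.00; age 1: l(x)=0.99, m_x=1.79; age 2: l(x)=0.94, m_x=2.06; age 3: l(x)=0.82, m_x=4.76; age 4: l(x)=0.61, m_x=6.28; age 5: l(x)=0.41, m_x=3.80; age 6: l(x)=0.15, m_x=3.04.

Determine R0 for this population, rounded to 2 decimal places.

lx·mx by age: 0, 1.7721, 1.9364, 3.9032, 3.8308, 1.558, 0.456
R0 = Σ lx·mx = 13.4565 → 13.46

13.46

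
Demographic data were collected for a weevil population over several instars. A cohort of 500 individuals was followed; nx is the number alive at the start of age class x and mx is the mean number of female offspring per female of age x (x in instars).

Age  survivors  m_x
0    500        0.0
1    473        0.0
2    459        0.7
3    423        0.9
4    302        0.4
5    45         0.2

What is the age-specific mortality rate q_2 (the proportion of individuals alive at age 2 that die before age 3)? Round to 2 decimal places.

lx = nx/n0 = nx/500: 1, 0.946, 0.918, 0.846, 0.604, 0.09
q_2 = (l_2 − l_3) / l_2 = (0.918 − 0.846) / 0.918
     = 0.072 / 0.918 = 0.078431… → 0.08

0.08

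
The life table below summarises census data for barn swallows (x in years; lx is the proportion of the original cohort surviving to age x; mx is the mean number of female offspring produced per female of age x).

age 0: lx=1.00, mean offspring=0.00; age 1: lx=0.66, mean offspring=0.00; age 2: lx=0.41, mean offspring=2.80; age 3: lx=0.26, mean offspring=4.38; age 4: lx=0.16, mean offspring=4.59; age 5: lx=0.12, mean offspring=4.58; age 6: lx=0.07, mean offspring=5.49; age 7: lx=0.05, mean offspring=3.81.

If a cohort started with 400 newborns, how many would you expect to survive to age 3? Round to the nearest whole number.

104

Expected survivors = N0 · l_3 = 400 × 0.26 = 104 → 104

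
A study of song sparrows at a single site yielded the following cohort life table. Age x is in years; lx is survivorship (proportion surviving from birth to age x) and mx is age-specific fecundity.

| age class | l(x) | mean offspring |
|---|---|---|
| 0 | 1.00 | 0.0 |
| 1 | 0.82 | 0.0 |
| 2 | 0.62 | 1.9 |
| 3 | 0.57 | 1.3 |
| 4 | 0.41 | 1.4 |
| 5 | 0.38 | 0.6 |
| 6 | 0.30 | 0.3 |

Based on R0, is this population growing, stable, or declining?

growing

R0 = Σ lx·mx = 0 + 0 + 1.178 + 0.741 + 0.574 + 0.228 + 0.09 = 2.811
R0 > 1, so the population is growing.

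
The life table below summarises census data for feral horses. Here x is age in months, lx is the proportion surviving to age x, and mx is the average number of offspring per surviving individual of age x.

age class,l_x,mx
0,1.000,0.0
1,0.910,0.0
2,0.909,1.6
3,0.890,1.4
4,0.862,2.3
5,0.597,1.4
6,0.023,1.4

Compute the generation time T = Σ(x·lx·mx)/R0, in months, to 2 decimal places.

lx·mx: 0, 0, 1.4544, 1.246, 1.9826, 0.8358, 0.0322 → R0 = 5.551
x·lx·mx: 0, 0, 2.9088, 3.738, 7.9304, 4.179, 0.1932 → Σ = 18.9494
T = 18.9494 / 5.551 = 3.413691… → 3.41

3.41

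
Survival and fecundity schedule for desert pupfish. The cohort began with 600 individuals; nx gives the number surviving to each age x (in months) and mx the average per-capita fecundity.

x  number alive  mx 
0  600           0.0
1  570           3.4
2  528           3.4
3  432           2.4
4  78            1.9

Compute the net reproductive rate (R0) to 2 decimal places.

8.20

lx = nx/n0 = nx/600: 1, 0.95, 0.88, 0.72, 0.13
lx·mx by age: 0, 3.23, 2.992, 1.728, 0.247
R0 = Σ lx·mx = 8.197 → 8.20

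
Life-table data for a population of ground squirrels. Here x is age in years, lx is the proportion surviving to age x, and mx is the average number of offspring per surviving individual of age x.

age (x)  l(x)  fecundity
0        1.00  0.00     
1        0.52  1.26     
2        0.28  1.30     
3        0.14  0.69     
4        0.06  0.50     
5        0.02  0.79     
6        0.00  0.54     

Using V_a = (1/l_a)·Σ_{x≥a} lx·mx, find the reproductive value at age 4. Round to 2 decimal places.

0.76

lx·mx for x ≥ 4: 0.03, 0.0158, 0 → sum = 0.0458
V_4 = 0.0458 / l_4 = 0.0458 / 0.06 = 0.763333… → 0.76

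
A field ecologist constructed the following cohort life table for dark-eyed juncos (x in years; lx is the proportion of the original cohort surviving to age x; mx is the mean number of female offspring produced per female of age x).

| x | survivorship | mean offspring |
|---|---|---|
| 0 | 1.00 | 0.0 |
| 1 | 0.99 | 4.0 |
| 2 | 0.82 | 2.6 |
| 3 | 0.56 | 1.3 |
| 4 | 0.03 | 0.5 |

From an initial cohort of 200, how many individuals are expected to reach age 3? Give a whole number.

Expected survivors = N0 · l_3 = 200 × 0.56 = 112 → 112

112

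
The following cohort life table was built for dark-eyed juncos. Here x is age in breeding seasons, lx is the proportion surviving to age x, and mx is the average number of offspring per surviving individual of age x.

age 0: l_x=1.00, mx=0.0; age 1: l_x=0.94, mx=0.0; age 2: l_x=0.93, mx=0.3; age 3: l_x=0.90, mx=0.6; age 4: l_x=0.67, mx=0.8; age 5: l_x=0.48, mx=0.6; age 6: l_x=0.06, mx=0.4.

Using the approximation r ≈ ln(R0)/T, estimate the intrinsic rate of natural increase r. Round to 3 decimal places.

0.144

R0 = Σ lx·mx = 0 + 0 + 0.279 + 0.54 + 0.536 + 0.288 + 0.024 = 1.667
Σ x·lx·mx = 5.906; T = 5.906/1.667 = 3.54289…
r ≈ ln(R0)/T = ln(1.667)/3.54289… = 0.14424… → 0.144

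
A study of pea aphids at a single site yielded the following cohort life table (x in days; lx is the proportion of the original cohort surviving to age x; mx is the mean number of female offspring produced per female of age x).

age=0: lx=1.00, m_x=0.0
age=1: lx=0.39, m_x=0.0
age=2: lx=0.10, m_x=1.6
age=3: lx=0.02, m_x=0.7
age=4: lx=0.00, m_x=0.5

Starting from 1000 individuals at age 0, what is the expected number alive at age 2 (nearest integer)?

Expected survivors = N0 · l_2 = 1000 × 0.10 = 100 → 100

100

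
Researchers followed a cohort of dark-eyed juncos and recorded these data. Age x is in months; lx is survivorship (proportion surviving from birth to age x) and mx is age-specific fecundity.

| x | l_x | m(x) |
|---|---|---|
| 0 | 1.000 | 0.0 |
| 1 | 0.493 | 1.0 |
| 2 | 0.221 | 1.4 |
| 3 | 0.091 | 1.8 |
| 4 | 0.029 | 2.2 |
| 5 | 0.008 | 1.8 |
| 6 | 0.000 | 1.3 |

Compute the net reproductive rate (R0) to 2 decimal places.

lx·mx by age: 0, 0.493, 0.3094, 0.1638, 0.0638, 0.0144, 0
R0 = Σ lx·mx = 1.0444 → 1.04

1.04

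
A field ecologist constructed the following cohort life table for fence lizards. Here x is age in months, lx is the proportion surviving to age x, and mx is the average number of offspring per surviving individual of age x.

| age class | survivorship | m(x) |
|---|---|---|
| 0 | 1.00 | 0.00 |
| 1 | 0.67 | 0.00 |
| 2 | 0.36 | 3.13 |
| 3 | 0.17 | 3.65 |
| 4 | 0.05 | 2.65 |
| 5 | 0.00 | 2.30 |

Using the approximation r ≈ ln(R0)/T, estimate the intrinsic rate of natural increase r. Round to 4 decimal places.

R0 = Σ lx·mx = 0 + 0 + 1.1268 + 0.6205 + 0.1325 + 0 = 1.8798
Σ x·lx·mx = 4.6451; T = 4.6451/1.8798 = 2.47106…
r ≈ ln(R0)/T = ln(1.8798)/2.47106… = 0.255423… → 0.2554

0.2554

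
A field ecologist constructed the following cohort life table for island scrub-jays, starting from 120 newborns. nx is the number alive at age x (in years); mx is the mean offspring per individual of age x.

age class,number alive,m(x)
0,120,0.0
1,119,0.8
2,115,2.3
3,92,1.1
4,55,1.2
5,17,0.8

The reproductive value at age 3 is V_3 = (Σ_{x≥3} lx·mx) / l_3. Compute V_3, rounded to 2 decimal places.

1.97

lx = nx/n0 = nx/120: 1, 0.99167…, 0.95833…, 0.76667…, 0.45833…, 0.14167…
lx·mx for x ≥ 3: 0.843333…, 0.55…, 0.113333… → sum = 1.506667…
V_3 = 1.506667… / l_3 = 1.506667… / 0.766667… = 1.965217… → 1.97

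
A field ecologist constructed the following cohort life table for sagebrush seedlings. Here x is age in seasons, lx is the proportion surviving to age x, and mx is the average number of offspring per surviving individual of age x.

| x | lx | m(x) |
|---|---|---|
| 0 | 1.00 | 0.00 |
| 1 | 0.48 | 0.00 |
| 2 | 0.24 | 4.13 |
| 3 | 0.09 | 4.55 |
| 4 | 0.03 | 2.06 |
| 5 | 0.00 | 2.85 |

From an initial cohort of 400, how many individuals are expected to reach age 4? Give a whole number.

12

Expected survivors = N0 · l_4 = 400 × 0.03 = 12 → 12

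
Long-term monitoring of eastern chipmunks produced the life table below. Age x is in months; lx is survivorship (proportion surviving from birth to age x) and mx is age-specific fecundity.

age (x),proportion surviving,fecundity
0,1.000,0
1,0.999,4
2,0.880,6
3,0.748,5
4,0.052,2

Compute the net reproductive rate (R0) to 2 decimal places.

lx·mx by age: 0, 3.996, 5.28, 3.74, 0.104
R0 = Σ lx·mx = 13.12 → 13.12

13.12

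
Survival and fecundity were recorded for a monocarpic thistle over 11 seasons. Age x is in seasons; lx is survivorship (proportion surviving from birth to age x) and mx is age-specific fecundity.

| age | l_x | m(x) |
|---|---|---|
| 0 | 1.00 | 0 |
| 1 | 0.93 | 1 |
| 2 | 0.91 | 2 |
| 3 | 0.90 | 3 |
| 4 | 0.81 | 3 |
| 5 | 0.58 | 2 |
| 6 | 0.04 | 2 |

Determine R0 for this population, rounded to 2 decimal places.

lx·mx by age: 0, 0.93, 1.82, 2.7, 2.43, 1.16, 0.08
R0 = Σ lx·mx = 9.12 → 9.12

9.12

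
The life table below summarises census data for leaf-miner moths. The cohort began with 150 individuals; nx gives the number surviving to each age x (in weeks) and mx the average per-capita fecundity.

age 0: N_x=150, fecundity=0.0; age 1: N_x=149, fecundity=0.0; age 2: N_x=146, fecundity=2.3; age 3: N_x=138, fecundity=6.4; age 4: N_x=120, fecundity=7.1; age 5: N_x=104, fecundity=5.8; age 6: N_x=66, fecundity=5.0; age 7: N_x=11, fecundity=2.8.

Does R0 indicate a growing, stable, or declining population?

lx = nx/n0 = nx/150: 1, 0.99333…, 0.97333…, 0.92, 0.8, 0.69333…, 0.44, 0.07333…
R0 = Σ lx·mx = 0 + 0 + 2.238667… + 5.888 + 5.68 + 4.021333… + 2.2 + 0.205333… = 20.233333…
R0 > 1, so the population is growing.

growing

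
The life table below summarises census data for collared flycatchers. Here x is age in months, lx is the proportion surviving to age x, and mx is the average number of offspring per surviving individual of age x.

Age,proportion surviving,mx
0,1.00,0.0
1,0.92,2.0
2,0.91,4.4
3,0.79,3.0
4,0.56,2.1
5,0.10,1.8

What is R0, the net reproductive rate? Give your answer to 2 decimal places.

9.57

lx·mx by age: 0, 1.84, 4.004, 2.37, 1.176, 0.18
R0 = Σ lx·mx = 9.57 → 9.57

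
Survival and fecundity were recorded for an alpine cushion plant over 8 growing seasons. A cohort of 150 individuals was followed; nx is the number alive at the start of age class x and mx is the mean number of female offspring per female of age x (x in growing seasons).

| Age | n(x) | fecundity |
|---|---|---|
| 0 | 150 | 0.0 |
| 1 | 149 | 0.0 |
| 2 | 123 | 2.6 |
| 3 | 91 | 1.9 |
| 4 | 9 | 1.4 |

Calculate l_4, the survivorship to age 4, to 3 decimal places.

0.060

l_4 = n_4/n_0 = 9/150 = 0.06 → 0.060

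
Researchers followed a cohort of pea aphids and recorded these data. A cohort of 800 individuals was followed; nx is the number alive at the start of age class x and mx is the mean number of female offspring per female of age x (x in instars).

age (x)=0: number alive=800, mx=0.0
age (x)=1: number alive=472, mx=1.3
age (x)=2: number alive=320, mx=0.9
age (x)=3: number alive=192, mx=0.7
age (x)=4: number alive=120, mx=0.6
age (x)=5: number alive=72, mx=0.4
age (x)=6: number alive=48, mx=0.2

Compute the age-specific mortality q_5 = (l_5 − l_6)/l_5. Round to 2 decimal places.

lx = nx/n0 = nx/800: 1, 0.59, 0.4, 0.24, 0.15, 0.09, 0.06
q_5 = (l_5 − l_6) / l_5 = (0.09 − 0.06) / 0.09
     = 0.03 / 0.09 = 0.333333… → 0.33

0.33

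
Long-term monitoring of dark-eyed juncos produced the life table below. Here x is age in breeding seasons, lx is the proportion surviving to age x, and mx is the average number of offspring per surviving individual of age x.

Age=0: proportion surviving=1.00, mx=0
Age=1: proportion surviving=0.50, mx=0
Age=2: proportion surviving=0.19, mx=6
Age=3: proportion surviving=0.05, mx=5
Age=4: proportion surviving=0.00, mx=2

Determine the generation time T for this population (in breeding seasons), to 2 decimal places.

2.18

lx·mx: 0, 0, 1.14, 0.25, 0 → R0 = 1.39
x·lx·mx: 0, 0, 2.28, 0.75, 0 → Σ = 3.03
T = 3.03 / 1.39 = 2.179856… → 2.18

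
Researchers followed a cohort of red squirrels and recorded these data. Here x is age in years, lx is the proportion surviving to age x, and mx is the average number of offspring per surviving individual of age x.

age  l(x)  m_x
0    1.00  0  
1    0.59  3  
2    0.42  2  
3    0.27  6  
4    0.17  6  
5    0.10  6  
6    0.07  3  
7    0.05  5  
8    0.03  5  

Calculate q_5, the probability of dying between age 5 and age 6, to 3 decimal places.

q_5 = (l_5 − l_6) / l_5 = (0.1 − 0.07) / 0.1
     = 0.03 / 0.1 = 0.3 → 0.300

0.300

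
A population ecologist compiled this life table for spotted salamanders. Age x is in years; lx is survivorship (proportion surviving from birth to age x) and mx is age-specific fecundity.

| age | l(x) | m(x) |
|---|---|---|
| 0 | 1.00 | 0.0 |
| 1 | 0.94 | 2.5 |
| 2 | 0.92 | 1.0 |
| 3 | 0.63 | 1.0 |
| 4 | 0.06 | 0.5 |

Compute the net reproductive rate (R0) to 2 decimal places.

3.93

lx·mx by age: 0, 2.35, 0.92, 0.63, 0.03
R0 = Σ lx·mx = 3.93 → 3.93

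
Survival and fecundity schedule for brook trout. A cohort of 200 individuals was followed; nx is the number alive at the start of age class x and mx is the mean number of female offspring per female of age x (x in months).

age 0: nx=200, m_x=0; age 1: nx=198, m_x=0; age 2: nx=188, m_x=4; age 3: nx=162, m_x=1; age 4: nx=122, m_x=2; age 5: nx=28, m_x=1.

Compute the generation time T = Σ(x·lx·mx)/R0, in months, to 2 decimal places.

lx = nx/n0 = nx/200: 1, 0.99, 0.94, 0.81, 0.61, 0.14
lx·mx: 0, 0, 3.76, 0.81, 1.22, 0.14 → R0 = 5.93
x·lx·mx: 0, 0, 7.52, 2.43, 4.88, 0.7 → Σ = 15.53
T = 15.53 / 5.93 = 2.618887… → 2.62

2.62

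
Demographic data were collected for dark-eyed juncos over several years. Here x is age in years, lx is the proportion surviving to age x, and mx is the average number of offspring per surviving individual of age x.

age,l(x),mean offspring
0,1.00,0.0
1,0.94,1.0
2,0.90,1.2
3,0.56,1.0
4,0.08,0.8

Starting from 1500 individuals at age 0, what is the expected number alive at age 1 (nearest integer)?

1410

Expected survivors = N0 · l_1 = 1500 × 0.94 = 1410 → 1410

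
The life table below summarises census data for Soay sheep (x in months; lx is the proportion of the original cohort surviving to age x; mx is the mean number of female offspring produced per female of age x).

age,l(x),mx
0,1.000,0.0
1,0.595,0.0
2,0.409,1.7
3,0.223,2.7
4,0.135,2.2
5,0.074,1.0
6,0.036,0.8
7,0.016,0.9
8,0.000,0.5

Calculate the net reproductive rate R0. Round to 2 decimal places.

lx·mx by age: 0, 0, 0.6953, 0.6021, 0.297, 0.074, 0.0288, 0.0144, 0
R0 = Σ lx·mx = 1.7116 → 1.71

1.71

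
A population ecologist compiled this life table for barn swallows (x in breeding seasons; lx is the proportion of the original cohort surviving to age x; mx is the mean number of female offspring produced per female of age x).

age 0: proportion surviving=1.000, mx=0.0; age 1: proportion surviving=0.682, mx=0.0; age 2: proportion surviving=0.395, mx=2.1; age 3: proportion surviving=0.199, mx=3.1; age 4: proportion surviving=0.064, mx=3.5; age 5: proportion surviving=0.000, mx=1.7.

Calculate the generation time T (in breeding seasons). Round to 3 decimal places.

lx·mx: 0, 0, 0.8295, 0.6169, 0.224, 0 → R0 = 1.6704
x·lx·mx: 0, 0, 1.659, 1.8507, 0.896, 0 → Σ = 4.4057
T = 4.4057 / 1.6704 = 2.637512… → 2.638

2.638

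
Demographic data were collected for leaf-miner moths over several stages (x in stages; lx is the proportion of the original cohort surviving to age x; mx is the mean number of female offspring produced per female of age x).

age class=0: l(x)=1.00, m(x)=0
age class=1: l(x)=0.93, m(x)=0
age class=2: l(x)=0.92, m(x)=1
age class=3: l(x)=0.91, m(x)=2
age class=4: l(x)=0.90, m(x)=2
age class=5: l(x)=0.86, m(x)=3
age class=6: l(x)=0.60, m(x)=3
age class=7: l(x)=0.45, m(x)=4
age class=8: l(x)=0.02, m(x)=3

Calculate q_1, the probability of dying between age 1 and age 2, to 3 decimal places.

0.011

q_1 = (l_1 − l_2) / l_1 = (0.93 − 0.92) / 0.93
     = 0.01 / 0.93 = 0.010753… → 0.011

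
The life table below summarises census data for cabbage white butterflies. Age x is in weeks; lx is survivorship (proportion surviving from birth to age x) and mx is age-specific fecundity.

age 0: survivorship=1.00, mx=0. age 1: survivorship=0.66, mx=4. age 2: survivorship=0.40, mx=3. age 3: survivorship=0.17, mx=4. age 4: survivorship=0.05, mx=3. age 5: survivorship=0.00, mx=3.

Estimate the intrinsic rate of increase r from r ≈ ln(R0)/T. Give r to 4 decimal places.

R0 = Σ lx·mx = 0 + 2.64 + 1.2 + 0.68 + 0.15 + 0 = 4.67
Σ x·lx·mx = 7.68; T = 7.68/4.67 = 1.64454…
r ≈ ln(R0)/T = ln(4.67)/1.64454… = 0.937137… → 0.9371

0.9371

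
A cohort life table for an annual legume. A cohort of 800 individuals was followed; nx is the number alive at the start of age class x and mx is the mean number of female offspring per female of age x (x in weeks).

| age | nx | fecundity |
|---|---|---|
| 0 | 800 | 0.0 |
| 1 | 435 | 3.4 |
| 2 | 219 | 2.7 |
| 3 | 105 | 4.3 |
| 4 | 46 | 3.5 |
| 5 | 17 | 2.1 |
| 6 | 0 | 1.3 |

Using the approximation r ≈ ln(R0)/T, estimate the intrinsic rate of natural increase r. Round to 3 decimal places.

lx = nx/n0 = nx/800: 1, 0.54375, 0.27375, 0.13125, 0.0575, 0.02125, 0
R0 = Σ lx·mx = 0 + 1.84875… + 0.73913… + 0.56438… + 0.20125 + 0.04463… + 0 = 3.398125
Σ x·lx·mx = 6.04825; T = 6.04825/3.398125 = 1.77988…
r ≈ ln(R0)/T = ln(3.398125)/1.77988… = 0.68725… → 0.687

0.687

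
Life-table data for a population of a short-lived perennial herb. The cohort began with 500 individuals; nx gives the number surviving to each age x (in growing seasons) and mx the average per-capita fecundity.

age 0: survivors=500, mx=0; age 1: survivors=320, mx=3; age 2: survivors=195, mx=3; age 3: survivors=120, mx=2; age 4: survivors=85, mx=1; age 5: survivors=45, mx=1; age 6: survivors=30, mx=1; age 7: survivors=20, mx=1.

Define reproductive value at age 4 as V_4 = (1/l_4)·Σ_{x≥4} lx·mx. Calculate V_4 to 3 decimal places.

lx = nx/n0 = nx/500: 1, 0.64, 0.39, 0.24, 0.17, 0.09, 0.06, 0.04
lx·mx for x ≥ 4: 0.17, 0.09, 0.06, 0.04 → sum = 0.36
V_4 = 0.36 / l_4 = 0.36 / 0.17 = 2.117647… → 2.118

2.118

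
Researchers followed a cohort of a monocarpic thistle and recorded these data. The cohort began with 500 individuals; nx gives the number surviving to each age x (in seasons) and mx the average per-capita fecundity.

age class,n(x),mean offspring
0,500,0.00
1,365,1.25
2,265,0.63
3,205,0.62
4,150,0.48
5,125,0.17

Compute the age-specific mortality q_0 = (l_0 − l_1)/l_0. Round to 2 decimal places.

lx = nx/n0 = nx/500: 1, 0.73, 0.53, 0.41, 0.3, 0.25
q_0 = (l_0 − l_1) / l_0 = (1 − 0.73) / 1
     = 0.27 / 1 = 0.27 → 0.27

0.27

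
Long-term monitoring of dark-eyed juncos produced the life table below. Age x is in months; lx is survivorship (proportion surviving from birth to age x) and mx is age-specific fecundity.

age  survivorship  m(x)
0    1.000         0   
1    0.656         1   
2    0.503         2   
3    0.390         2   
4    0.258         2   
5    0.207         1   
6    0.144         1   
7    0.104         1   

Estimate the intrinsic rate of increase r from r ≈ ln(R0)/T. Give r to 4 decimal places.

0.4320

R0 = Σ lx·mx = 0 + 0.656 + 1.006 + 0.78 + 0.516 + 0.207 + 0.144 + 0.104 = 3.413
Σ x·lx·mx = 9.699; T = 9.699/3.413 = 2.84178…
r ≈ ln(R0)/T = ln(3.413)/2.84178… = 0.43198… → 0.4320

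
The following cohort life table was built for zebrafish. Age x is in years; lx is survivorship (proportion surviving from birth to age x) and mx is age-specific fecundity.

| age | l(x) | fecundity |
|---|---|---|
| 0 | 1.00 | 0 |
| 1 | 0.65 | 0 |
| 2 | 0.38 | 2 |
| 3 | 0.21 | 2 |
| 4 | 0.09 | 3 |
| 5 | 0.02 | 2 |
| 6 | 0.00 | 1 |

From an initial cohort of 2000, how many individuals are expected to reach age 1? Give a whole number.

1300

Expected survivors = N0 · l_1 = 2000 × 0.65 = 1300 → 1300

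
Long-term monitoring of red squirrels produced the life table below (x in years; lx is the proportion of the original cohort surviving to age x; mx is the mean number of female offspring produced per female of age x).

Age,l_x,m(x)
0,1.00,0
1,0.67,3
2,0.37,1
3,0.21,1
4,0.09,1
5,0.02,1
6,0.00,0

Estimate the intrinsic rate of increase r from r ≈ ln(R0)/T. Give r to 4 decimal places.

R0 = Σ lx·mx = 0 + 2.01 + 0.37 + 0.21 + 0.09 + 0.02 + 0 = 2.7
Σ x·lx·mx = 3.84; T = 3.84/2.7 = 1.42222…
r ≈ ln(R0)/T = ln(2.7)/1.42222… = 0.69838… → 0.6984

0.6984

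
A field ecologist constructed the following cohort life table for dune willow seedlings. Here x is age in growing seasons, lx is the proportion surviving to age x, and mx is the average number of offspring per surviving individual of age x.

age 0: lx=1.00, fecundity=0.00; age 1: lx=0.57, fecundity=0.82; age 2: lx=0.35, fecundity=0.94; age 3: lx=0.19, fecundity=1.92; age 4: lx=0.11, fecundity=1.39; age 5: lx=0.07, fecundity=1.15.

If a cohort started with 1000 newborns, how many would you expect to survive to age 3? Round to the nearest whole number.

190

Expected survivors = N0 · l_3 = 1000 × 0.19 = 190 → 190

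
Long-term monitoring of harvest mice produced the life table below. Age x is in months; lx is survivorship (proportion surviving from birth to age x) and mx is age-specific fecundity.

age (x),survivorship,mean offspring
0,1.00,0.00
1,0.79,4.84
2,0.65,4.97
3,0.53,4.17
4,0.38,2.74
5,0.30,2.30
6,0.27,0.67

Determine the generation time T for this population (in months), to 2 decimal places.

2.29

lx·mx: 0, 3.8236, 3.2305, 2.2101, 1.0412, 0.69, 0.1809 → R0 = 11.1763
x·lx·mx: 0, 3.8236, 6.461, 6.6303, 4.1648, 3.45, 1.0854 → Σ = 25.6151
T = 25.6151 / 11.1763 = 2.291912… → 2.29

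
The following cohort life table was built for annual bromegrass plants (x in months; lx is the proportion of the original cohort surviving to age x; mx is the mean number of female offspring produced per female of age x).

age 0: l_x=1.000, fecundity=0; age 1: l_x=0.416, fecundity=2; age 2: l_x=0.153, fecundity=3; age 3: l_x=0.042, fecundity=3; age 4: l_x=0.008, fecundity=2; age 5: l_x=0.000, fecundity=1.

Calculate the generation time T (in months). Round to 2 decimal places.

lx·mx: 0, 0.832, 0.459, 0.126, 0.016, 0 → R0 = 1.433
x·lx·mx: 0, 0.832, 0.918, 0.378, 0.064, 0 → Σ = 2.192
T = 2.192 / 1.433 = 1.529658… → 1.53

1.53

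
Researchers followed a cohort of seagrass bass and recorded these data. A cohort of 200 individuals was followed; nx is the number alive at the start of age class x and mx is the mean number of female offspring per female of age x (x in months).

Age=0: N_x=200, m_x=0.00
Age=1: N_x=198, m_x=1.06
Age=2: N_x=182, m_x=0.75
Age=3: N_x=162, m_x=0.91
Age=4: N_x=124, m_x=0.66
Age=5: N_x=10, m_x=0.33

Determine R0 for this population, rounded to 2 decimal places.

lx = nx/n0 = nx/200: 1, 0.99, 0.91, 0.81, 0.62, 0.05
lx·mx by age: 0, 1.0494, 0.6825, 0.7371, 0.4092, 0.0165
R0 = Σ lx·mx = 2.8947 → 2.89

2.89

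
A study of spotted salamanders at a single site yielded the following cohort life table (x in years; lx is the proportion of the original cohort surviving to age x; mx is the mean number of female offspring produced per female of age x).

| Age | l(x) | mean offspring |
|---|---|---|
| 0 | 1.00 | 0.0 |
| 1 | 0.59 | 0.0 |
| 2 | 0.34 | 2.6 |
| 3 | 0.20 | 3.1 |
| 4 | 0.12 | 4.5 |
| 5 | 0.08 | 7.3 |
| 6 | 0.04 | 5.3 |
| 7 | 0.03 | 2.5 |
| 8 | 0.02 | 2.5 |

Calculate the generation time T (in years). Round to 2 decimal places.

3.68

lx·mx: 0, 0, 0.884, 0.62, 0.54, 0.584, 0.212, 0.075, 0.05 → R0 = 2.965
x·lx·mx: 0, 0, 1.768, 1.86, 2.16, 2.92, 1.272, 0.525, 0.4 → Σ = 10.905
T = 10.905 / 2.965 = 3.677909… → 3.68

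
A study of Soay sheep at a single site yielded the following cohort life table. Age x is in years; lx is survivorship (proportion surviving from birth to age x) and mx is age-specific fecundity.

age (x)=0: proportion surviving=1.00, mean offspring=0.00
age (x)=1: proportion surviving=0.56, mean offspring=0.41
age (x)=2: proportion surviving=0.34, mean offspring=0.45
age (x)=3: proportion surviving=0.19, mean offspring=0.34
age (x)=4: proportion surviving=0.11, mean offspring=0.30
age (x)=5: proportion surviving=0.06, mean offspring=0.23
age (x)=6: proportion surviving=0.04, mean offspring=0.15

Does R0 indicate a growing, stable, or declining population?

declining

R0 = Σ lx·mx = 0 + 0.2296 + 0.153 + 0.0646 + 0.033 + 0.0138 + 0.006 = 0.5
R0 < 1, so the population is declining.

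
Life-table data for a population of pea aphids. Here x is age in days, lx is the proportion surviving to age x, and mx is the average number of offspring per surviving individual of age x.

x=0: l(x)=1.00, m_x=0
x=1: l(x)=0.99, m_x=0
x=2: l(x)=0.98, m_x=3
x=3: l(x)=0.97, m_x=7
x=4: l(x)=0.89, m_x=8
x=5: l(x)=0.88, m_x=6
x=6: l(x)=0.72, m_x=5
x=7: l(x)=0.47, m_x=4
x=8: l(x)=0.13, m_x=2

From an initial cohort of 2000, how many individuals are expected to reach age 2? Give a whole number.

Expected survivors = N0 · l_2 = 2000 × 0.98 = 1960 → 1960

1960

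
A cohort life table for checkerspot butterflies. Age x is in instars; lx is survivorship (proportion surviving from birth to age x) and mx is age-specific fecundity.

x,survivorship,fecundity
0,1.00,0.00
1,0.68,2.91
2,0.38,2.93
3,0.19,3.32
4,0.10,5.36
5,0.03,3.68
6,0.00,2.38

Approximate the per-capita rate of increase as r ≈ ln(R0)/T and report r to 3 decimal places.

R0 = Σ lx·mx = 0 + 1.9788 + 1.1134 + 0.6308 + 0.536 + 0.1104 + 0 = 4.3694
Σ x·lx·mx = 8.794; T = 8.794/4.3694 = 2.01263…
r ≈ ln(R0)/T = ln(4.3694)/2.01263… = 0.73268… → 0.733

0.733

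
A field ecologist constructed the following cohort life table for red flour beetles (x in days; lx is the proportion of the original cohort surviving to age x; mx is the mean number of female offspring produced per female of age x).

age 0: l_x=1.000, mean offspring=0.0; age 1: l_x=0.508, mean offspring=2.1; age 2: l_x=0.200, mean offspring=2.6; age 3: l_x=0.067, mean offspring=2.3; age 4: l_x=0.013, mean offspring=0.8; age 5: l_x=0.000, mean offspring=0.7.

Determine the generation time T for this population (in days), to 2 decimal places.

1.49

lx·mx: 0, 1.0668, 0.52, 0.1541, 0.0104, 0 → R0 = 1.7513
x·lx·mx: 0, 1.0668, 1.04, 0.4623, 0.0416, 0 → Σ = 2.6107
T = 2.6107 / 1.7513 = 1.490721… → 1.49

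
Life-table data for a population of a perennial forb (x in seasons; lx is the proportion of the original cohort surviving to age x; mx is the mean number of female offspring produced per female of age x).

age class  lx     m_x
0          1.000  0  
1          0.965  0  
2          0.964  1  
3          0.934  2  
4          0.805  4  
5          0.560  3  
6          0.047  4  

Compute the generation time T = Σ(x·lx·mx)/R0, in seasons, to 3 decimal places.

3.780

lx·mx: 0, 0, 0.964, 1.868, 3.22, 1.68, 0.188 → R0 = 7.92
x·lx·mx: 0, 0, 1.928, 5.604, 12.88, 8.4, 1.128 → Σ = 29.94
T = 29.94 / 7.92 = 3.780303… → 3.780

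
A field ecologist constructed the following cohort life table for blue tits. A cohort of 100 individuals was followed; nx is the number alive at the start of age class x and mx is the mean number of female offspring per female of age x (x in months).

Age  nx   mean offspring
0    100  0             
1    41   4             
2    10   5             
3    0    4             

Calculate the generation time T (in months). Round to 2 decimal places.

lx = nx/n0 = nx/100: 1, 0.41, 0.1, 0
lx·mx: 0, 1.64, 0.5, 0 → R0 = 2.14
x·lx·mx: 0, 1.64, 1, 0 → Σ = 2.64
T = 2.64 / 2.14 = 1.233645… → 1.23

1.23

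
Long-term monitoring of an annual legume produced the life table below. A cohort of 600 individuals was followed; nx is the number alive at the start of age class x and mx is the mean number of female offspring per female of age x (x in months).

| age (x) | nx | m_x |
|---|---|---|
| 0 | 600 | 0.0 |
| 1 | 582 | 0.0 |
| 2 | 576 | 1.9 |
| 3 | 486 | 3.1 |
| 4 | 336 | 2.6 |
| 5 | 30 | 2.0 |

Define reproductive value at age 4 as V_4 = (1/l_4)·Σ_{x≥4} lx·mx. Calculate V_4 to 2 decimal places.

lx = nx/n0 = nx/600: 1, 0.97, 0.96, 0.81, 0.56, 0.05
lx·mx for x ≥ 4: 1.456, 0.1 → sum = 1.556
V_4 = 1.556 / l_4 = 1.556 / 0.56 = 2.778571… → 2.78

2.78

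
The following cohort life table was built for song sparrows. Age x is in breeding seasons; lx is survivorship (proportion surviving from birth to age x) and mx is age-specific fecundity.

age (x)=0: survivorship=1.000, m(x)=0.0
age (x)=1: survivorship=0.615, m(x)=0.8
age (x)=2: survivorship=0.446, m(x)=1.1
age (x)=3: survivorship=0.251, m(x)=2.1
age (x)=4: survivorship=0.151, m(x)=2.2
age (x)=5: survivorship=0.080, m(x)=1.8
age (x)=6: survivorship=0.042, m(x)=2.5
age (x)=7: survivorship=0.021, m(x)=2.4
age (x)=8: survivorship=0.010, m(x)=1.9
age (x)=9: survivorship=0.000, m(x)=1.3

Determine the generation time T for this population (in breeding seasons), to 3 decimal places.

2.888

lx·mx: 0, 0.492, 0.4906, 0.5271, 0.3322, 0.144, 0.105, 0.0504, 0.019, 0 → R0 = 2.1603
x·lx·mx: 0, 0.492, 0.9812, 1.5813, 1.3288, 0.72, 0.63, 0.3528, 0.152, 0 → Σ = 6.2381
T = 6.2381 / 2.1603 = 2.887608… → 2.888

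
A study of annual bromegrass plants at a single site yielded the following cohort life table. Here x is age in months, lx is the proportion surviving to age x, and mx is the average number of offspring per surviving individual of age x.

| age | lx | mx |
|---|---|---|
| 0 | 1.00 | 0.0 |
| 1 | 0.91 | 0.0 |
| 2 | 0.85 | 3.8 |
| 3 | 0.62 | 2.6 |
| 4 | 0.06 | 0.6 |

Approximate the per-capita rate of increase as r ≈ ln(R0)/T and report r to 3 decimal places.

0.676

R0 = Σ lx·mx = 0 + 0 + 3.23 + 1.612 + 0.036 = 4.878
Σ x·lx·mx = 11.44; T = 11.44/4.878 = 2.34522…
r ≈ ln(R0)/T = ln(4.878)/2.34522… = 0.67573… → 0.676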